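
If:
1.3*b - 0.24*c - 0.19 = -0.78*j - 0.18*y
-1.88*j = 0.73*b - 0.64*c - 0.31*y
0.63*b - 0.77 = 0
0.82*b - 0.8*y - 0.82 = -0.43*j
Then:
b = 1.22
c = -11.65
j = -4.83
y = -2.37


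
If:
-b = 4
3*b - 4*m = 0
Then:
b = -4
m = -3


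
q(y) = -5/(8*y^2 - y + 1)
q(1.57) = -0.26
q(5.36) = -0.02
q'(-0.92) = -1.04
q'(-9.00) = 0.00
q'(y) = -5*(1 - 16*y)/(8*y^2 - y + 1)^2 = 5*(16*y - 1)/(8*y^2 - y + 1)^2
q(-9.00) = -0.00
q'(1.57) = 0.33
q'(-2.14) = -0.11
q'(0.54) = 4.90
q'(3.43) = 0.03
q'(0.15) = 6.60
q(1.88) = -0.18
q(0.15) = -4.85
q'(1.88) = 0.19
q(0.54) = -1.79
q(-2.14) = -0.13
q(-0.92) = -0.58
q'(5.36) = 0.01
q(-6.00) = -0.02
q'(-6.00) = -0.00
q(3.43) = -0.05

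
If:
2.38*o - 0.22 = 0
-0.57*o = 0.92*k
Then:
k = -0.06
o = 0.09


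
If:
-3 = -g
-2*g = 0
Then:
No Solution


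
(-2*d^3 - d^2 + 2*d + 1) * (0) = 0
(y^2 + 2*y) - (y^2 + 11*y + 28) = -9*y - 28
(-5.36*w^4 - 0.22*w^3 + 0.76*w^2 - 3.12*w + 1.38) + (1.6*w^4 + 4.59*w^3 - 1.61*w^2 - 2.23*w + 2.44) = -3.76*w^4 + 4.37*w^3 - 0.85*w^2 - 5.35*w + 3.82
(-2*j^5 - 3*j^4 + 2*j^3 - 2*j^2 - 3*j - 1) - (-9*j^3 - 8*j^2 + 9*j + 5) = -2*j^5 - 3*j^4 + 11*j^3 + 6*j^2 - 12*j - 6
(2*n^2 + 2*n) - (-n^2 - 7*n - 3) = 3*n^2 + 9*n + 3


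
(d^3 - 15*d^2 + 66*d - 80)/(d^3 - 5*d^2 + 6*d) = (d^2 - 13*d + 40)/(d*(d - 3))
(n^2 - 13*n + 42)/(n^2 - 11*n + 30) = (n - 7)/(n - 5)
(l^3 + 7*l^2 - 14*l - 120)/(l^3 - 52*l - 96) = (l^2 + l - 20)/(l^2 - 6*l - 16)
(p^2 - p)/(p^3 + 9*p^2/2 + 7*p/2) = 2*(p - 1)/(2*p^2 + 9*p + 7)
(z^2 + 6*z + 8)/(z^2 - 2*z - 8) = (z + 4)/(z - 4)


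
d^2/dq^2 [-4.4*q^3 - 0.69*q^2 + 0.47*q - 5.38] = -26.4*q - 1.38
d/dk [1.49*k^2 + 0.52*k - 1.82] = 2.98*k + 0.52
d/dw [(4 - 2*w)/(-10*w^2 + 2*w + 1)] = 10*(-2*w^2 + 8*w - 1)/(100*w^4 - 40*w^3 - 16*w^2 + 4*w + 1)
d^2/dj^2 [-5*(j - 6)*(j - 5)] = -10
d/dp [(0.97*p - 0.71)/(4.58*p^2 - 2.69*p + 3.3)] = (-4.4426*p^2 + 6.5036*p + 1.2911)/(20.9764*p^4 - 24.6404*p^3 + 37.4641*p^2 - 17.754*p + 10.89)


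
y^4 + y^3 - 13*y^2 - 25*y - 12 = (y - 4)*(y + 1)^2*(y + 3)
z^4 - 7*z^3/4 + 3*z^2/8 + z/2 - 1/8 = (z - 1)^2*(z - 1/4)*(z + 1/2)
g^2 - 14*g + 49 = (g - 7)^2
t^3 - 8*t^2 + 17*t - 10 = (t - 5)*(t - 2)*(t - 1)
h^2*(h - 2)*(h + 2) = h^4 - 4*h^2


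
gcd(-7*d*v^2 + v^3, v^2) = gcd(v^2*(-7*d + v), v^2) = v^2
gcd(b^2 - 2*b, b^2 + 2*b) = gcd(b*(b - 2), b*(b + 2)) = b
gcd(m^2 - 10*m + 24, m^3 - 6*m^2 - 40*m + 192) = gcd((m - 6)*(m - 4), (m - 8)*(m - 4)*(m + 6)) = m - 4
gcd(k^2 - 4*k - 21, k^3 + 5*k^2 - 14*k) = 1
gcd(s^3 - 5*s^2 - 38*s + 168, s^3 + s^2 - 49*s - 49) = s - 7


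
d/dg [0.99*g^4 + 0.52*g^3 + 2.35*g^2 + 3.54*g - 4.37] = 3.96*g^3 + 1.56*g^2 + 4.7*g + 3.54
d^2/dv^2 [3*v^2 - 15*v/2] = 6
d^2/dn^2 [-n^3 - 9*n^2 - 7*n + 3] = -6*n - 18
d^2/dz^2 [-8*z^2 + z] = -16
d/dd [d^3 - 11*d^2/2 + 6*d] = 3*d^2 - 11*d + 6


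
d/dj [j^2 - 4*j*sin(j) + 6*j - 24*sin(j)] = -4*j*cos(j) + 2*j - 4*sin(j) - 24*cos(j) + 6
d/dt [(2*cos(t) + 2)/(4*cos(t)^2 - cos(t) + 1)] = 4*(4*cos(t) + cos(2*t))*sin(t)/(4*sin(t)^2 + cos(t) - 5)^2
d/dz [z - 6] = 1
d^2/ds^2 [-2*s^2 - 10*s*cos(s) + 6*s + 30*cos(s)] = 10*s*cos(s) + 20*sin(s) - 30*cos(s) - 4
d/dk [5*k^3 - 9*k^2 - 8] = 3*k*(5*k - 6)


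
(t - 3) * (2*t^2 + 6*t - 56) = 2*t^3 - 74*t + 168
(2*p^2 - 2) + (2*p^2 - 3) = 4*p^2 - 5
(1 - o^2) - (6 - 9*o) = -o^2 + 9*o - 5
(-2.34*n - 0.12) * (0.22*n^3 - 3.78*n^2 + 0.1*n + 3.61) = -0.5148*n^4 + 8.8188*n^3 + 0.2196*n^2 - 8.4594*n - 0.4332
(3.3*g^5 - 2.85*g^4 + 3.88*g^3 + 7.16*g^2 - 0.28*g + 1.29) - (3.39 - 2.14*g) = 3.3*g^5 - 2.85*g^4 + 3.88*g^3 + 7.16*g^2 + 1.86*g - 2.1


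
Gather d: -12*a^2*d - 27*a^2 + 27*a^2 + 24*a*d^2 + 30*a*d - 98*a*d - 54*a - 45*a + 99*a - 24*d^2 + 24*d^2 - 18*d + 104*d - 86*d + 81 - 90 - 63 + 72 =24*a*d^2 + d*(-12*a^2 - 68*a)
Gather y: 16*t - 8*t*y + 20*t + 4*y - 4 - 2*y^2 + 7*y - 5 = 36*t - 2*y^2 + y*(11 - 8*t) - 9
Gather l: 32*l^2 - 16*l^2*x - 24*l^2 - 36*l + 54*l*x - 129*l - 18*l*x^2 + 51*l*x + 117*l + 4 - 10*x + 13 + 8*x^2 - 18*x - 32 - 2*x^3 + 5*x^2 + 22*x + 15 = l^2*(8 - 16*x) + l*(-18*x^2 + 105*x - 48) - 2*x^3 + 13*x^2 - 6*x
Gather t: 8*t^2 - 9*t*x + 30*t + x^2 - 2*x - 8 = 8*t^2 + t*(30 - 9*x) + x^2 - 2*x - 8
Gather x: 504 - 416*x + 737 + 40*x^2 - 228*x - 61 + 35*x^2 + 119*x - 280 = 75*x^2 - 525*x + 900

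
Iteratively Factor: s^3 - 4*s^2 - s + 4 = (s + 1)*(s^2 - 5*s + 4) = (s - 4)*(s + 1)*(s - 1)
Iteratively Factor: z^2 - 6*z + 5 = (z - 5)*(z - 1)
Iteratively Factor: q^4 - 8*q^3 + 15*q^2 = (q - 3)*(q^3 - 5*q^2) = q*(q - 3)*(q^2 - 5*q) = q^2*(q - 3)*(q - 5)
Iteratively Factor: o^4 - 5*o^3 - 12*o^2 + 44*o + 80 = (o + 2)*(o^3 - 7*o^2 + 2*o + 40) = (o - 5)*(o + 2)*(o^2 - 2*o - 8) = (o - 5)*(o + 2)^2*(o - 4)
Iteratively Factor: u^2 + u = (u)*(u + 1)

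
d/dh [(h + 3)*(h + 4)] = 2*h + 7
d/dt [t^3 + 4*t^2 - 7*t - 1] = 3*t^2 + 8*t - 7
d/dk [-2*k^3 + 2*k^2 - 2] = 2*k*(2 - 3*k)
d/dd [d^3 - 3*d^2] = 3*d*(d - 2)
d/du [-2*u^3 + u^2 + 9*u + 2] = -6*u^2 + 2*u + 9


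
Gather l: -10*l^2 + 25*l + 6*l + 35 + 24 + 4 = -10*l^2 + 31*l + 63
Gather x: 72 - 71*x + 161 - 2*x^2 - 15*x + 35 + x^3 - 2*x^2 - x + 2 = x^3 - 4*x^2 - 87*x + 270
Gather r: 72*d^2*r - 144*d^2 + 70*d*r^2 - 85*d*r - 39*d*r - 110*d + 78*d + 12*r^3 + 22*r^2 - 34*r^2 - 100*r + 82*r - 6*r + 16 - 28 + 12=-144*d^2 - 32*d + 12*r^3 + r^2*(70*d - 12) + r*(72*d^2 - 124*d - 24)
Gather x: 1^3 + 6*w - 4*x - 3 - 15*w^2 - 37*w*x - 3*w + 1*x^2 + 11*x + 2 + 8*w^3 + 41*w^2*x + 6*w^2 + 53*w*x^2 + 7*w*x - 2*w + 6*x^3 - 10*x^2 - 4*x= 8*w^3 - 9*w^2 + w + 6*x^3 + x^2*(53*w - 9) + x*(41*w^2 - 30*w + 3)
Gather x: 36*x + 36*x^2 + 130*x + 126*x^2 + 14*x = 162*x^2 + 180*x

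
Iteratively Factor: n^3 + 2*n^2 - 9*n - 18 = (n - 3)*(n^2 + 5*n + 6) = (n - 3)*(n + 2)*(n + 3)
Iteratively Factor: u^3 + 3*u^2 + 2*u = (u + 1)*(u^2 + 2*u) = u*(u + 1)*(u + 2)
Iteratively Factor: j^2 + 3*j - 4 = (j - 1)*(j + 4)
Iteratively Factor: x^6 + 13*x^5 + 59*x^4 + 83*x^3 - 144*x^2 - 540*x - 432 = (x + 3)*(x^5 + 10*x^4 + 29*x^3 - 4*x^2 - 132*x - 144) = (x + 3)^2*(x^4 + 7*x^3 + 8*x^2 - 28*x - 48) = (x + 2)*(x + 3)^2*(x^3 + 5*x^2 - 2*x - 24) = (x + 2)*(x + 3)^2*(x + 4)*(x^2 + x - 6) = (x + 2)*(x + 3)^3*(x + 4)*(x - 2)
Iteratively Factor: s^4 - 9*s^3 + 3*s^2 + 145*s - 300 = (s - 5)*(s^3 - 4*s^2 - 17*s + 60) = (s - 5)*(s - 3)*(s^2 - s - 20) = (s - 5)^2*(s - 3)*(s + 4)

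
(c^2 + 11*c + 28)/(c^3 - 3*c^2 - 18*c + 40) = (c + 7)/(c^2 - 7*c + 10)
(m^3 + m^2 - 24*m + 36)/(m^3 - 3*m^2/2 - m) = 2*(m^2 + 3*m - 18)/(m*(2*m + 1))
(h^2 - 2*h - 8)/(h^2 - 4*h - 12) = (h - 4)/(h - 6)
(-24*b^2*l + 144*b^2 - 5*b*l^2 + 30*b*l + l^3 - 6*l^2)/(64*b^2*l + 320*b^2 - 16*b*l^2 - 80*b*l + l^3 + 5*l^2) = (-3*b*l + 18*b - l^2 + 6*l)/(8*b*l + 40*b - l^2 - 5*l)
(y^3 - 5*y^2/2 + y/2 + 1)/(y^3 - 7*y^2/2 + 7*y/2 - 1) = (2*y + 1)/(2*y - 1)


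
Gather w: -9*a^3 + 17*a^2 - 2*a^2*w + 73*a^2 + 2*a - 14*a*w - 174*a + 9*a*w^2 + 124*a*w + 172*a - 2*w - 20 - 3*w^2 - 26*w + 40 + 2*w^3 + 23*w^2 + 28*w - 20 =-9*a^3 + 90*a^2 + 2*w^3 + w^2*(9*a + 20) + w*(-2*a^2 + 110*a)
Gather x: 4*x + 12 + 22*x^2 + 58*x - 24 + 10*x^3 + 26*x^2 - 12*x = 10*x^3 + 48*x^2 + 50*x - 12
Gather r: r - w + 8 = r - w + 8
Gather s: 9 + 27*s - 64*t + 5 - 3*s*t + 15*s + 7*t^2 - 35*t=s*(42 - 3*t) + 7*t^2 - 99*t + 14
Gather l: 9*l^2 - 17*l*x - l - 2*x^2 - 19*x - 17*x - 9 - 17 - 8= 9*l^2 + l*(-17*x - 1) - 2*x^2 - 36*x - 34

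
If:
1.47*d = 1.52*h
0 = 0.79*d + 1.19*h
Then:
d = 0.00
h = 0.00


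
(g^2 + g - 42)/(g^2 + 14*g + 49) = (g - 6)/(g + 7)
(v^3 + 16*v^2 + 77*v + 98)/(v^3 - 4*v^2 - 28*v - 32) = (v^2 + 14*v + 49)/(v^2 - 6*v - 16)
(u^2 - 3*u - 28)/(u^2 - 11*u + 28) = (u + 4)/(u - 4)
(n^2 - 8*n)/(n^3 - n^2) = (n - 8)/(n*(n - 1))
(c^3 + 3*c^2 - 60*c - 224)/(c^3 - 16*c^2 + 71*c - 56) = (c^2 + 11*c + 28)/(c^2 - 8*c + 7)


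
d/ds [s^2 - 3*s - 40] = 2*s - 3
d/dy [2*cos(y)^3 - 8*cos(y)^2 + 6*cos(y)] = 2*(-3*cos(y)^2 + 8*cos(y) - 3)*sin(y)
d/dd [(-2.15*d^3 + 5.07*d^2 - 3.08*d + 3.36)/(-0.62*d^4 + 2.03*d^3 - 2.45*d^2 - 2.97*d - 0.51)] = (-1.333*d^6 + 6.2868*d^5 - 10.7534*d^4 + 33.6086*d^3 - 39.7768*d^2 + 11.2926*d + 11.55)/(0.3844*d^8 - 2.5172*d^7 + 7.1589*d^6 - 6.2642*d^5 - 5.4233*d^4 + 12.4824*d^3 + 11.3199*d^2 + 3.0294*d + 0.2601)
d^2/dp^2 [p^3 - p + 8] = 6*p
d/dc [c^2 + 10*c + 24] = 2*c + 10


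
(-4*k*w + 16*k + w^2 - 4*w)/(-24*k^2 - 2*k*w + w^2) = (4*k*w - 16*k - w^2 + 4*w)/(24*k^2 + 2*k*w - w^2)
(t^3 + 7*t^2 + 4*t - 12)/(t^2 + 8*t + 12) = t - 1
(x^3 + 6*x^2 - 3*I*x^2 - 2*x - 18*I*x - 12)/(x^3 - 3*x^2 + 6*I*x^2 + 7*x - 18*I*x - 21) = (x^2 + 2*x*(3 - I) - 12*I)/(x^2 + x*(-3 + 7*I) - 21*I)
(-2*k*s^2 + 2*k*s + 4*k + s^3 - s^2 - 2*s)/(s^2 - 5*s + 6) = (-2*k*s - 2*k + s^2 + s)/(s - 3)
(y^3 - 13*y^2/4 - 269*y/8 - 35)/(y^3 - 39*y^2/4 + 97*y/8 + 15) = (8*y^2 + 38*y + 35)/(8*y^2 - 14*y - 15)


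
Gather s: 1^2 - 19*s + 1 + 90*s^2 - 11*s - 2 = 90*s^2 - 30*s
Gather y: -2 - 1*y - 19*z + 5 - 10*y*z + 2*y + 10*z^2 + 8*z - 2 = y*(1 - 10*z) + 10*z^2 - 11*z + 1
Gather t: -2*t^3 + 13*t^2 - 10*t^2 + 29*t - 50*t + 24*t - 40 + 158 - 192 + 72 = -2*t^3 + 3*t^2 + 3*t - 2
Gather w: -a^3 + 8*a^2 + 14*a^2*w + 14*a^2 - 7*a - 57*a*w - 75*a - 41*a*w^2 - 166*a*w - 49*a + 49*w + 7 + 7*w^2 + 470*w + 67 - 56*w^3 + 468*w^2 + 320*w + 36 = -a^3 + 22*a^2 - 131*a - 56*w^3 + w^2*(475 - 41*a) + w*(14*a^2 - 223*a + 839) + 110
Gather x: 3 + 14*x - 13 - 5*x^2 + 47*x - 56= -5*x^2 + 61*x - 66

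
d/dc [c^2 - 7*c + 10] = 2*c - 7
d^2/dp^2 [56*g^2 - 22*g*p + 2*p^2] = 4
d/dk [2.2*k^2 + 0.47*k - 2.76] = 4.4*k + 0.47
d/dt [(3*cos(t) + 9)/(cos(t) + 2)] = 3*sin(t)/(cos(t) + 2)^2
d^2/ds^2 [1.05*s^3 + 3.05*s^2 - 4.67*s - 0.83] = 6.3*s + 6.1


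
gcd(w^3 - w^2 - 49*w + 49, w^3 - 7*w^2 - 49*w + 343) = w^2 - 49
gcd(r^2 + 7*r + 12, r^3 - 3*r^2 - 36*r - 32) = r + 4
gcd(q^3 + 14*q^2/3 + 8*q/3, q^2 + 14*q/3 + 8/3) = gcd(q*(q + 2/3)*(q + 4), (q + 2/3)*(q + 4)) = q^2 + 14*q/3 + 8/3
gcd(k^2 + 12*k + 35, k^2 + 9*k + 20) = k + 5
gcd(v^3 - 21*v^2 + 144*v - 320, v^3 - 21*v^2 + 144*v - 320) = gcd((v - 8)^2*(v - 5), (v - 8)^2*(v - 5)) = v^3 - 21*v^2 + 144*v - 320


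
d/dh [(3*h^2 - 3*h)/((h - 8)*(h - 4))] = 3*(-11*h^2 + 64*h - 32)/(h^4 - 24*h^3 + 208*h^2 - 768*h + 1024)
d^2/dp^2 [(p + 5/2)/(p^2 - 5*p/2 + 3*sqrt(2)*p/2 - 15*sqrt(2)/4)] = 16*((2*p + 5)*(4*p - 5 + 3*sqrt(2))^2 - 3*(2*p + sqrt(2))*(4*p^2 - 10*p + 6*sqrt(2)*p - 15*sqrt(2)))/(4*p^2 - 10*p + 6*sqrt(2)*p - 15*sqrt(2))^3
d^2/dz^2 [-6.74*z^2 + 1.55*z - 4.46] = -13.4800000000000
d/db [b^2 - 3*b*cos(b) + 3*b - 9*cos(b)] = 3*b*sin(b) + 2*b + 9*sin(b) - 3*cos(b) + 3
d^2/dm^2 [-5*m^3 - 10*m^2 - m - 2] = -30*m - 20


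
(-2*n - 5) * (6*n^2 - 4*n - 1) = -12*n^3 - 22*n^2 + 22*n + 5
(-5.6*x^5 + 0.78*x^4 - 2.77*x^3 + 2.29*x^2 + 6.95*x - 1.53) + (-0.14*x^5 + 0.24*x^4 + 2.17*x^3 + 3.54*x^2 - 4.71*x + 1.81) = -5.74*x^5 + 1.02*x^4 - 0.6*x^3 + 5.83*x^2 + 2.24*x + 0.28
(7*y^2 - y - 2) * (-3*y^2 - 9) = -21*y^4 + 3*y^3 - 57*y^2 + 9*y + 18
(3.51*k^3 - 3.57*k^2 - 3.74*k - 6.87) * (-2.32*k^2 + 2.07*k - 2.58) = -8.1432*k^5 + 15.5481*k^4 - 7.7689*k^3 + 17.4072*k^2 - 4.5717*k + 17.7246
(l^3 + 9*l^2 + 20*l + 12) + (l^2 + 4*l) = l^3 + 10*l^2 + 24*l + 12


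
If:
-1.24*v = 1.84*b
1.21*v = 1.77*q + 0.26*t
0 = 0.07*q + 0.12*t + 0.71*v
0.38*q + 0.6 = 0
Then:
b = 0.63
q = -1.58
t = 6.42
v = -0.93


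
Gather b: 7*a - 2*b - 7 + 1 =7*a - 2*b - 6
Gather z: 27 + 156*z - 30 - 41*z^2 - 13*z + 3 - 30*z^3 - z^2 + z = -30*z^3 - 42*z^2 + 144*z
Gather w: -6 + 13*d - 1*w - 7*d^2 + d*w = -7*d^2 + 13*d + w*(d - 1) - 6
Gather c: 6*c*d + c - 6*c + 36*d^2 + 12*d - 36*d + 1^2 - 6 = c*(6*d - 5) + 36*d^2 - 24*d - 5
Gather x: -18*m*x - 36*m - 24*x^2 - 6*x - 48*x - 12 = -36*m - 24*x^2 + x*(-18*m - 54) - 12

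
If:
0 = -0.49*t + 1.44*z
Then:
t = 2.93877551020408*z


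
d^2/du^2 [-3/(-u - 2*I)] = 6/(u + 2*I)^3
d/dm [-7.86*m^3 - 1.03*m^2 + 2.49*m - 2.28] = -23.58*m^2 - 2.06*m + 2.49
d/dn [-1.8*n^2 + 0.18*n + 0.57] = 0.18 - 3.6*n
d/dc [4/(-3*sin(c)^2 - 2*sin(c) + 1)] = 8*(3*sin(c) + 1)*cos(c)/(3*sin(c)^2 + 2*sin(c) - 1)^2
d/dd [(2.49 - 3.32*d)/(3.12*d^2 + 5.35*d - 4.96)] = (10.3584*d^2 - 15.5376*d + 3.1457)/(9.7344*d^4 + 33.384*d^3 - 2.32790000000001*d^2 - 53.072*d + 24.6016)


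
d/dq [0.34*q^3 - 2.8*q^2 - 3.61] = q*(1.02*q - 5.6)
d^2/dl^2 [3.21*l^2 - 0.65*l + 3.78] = 6.42000000000000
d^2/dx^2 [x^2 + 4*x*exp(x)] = 4*x*exp(x) + 8*exp(x) + 2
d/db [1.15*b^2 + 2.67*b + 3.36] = 2.3*b + 2.67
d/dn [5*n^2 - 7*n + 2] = 10*n - 7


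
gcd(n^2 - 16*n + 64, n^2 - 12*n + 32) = n - 8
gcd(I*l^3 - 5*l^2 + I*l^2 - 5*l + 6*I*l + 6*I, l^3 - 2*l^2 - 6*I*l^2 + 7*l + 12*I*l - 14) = 1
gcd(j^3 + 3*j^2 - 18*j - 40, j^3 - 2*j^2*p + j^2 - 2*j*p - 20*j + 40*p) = j^2 + j - 20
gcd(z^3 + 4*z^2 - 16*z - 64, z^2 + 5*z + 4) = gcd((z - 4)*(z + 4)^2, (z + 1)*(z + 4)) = z + 4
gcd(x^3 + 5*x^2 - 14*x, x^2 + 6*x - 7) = x + 7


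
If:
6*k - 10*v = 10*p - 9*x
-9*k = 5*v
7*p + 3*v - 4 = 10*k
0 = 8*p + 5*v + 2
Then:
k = -230/301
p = -334/301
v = 414/301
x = 2180/2709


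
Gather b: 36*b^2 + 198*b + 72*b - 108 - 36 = 36*b^2 + 270*b - 144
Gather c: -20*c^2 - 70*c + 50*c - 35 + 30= -20*c^2 - 20*c - 5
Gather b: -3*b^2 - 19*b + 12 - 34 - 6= -3*b^2 - 19*b - 28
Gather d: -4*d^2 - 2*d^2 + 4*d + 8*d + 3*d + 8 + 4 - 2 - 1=-6*d^2 + 15*d + 9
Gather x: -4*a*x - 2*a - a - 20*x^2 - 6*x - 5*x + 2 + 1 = -3*a - 20*x^2 + x*(-4*a - 11) + 3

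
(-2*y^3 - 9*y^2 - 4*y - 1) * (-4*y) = 8*y^4 + 36*y^3 + 16*y^2 + 4*y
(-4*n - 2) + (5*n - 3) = n - 5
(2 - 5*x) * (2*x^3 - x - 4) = -10*x^4 + 4*x^3 + 5*x^2 + 18*x - 8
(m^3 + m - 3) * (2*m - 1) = 2*m^4 - m^3 + 2*m^2 - 7*m + 3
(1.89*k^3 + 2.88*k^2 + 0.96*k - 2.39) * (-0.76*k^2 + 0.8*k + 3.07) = -1.4364*k^5 - 0.6768*k^4 + 7.3767*k^3 + 11.426*k^2 + 1.0352*k - 7.3373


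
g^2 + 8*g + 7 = (g + 1)*(g + 7)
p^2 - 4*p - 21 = (p - 7)*(p + 3)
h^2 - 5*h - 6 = (h - 6)*(h + 1)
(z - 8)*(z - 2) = z^2 - 10*z + 16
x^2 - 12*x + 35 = (x - 7)*(x - 5)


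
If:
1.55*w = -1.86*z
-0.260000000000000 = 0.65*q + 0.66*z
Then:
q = -1.01538461538462*z - 0.4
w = -1.2*z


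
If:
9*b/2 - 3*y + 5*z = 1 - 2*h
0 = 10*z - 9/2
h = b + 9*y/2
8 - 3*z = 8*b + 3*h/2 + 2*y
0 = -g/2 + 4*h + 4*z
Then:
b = 4067/10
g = -63058/5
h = -15769/10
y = -2204/5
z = 9/20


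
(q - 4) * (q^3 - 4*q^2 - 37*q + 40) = q^4 - 8*q^3 - 21*q^2 + 188*q - 160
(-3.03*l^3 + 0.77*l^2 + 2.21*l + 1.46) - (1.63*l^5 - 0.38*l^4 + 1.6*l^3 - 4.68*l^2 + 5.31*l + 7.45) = -1.63*l^5 + 0.38*l^4 - 4.63*l^3 + 5.45*l^2 - 3.1*l - 5.99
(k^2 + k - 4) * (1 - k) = -k^3 + 5*k - 4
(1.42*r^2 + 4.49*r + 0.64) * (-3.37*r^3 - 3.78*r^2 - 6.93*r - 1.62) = -4.7854*r^5 - 20.4989*r^4 - 28.9696*r^3 - 35.8353*r^2 - 11.709*r - 1.0368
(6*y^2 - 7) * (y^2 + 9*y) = 6*y^4 + 54*y^3 - 7*y^2 - 63*y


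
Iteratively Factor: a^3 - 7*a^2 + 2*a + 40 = (a + 2)*(a^2 - 9*a + 20) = (a - 4)*(a + 2)*(a - 5)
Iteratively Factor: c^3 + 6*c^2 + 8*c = (c)*(c^2 + 6*c + 8) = c*(c + 2)*(c + 4)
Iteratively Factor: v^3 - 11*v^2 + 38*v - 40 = (v - 2)*(v^2 - 9*v + 20) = (v - 4)*(v - 2)*(v - 5)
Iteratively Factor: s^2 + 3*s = (s)*(s + 3)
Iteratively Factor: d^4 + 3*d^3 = (d + 3)*(d^3) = d*(d + 3)*(d^2) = d^2*(d + 3)*(d)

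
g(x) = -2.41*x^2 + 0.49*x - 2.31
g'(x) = 0.49 - 4.82*x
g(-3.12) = -27.30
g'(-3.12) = 15.53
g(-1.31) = -7.09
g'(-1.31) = 6.80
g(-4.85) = -61.38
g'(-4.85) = 23.87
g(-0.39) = -2.87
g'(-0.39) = 2.37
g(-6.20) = -97.99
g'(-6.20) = 30.37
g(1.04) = -4.41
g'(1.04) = -4.52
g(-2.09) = -13.86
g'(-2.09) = 10.56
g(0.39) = -2.49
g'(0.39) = -1.39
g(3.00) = -22.53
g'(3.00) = -13.97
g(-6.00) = -92.01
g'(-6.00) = 29.41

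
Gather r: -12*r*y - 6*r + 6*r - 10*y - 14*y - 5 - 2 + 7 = -12*r*y - 24*y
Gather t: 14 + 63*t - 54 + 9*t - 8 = 72*t - 48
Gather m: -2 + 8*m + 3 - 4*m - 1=4*m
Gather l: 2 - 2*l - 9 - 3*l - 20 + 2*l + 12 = -3*l - 15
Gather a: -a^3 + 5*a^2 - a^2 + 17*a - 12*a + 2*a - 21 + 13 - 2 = -a^3 + 4*a^2 + 7*a - 10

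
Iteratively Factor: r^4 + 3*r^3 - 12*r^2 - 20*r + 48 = (r - 2)*(r^3 + 5*r^2 - 2*r - 24) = (r - 2)*(r + 3)*(r^2 + 2*r - 8) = (r - 2)*(r + 3)*(r + 4)*(r - 2)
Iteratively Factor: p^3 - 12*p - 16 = (p + 2)*(p^2 - 2*p - 8) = (p + 2)^2*(p - 4)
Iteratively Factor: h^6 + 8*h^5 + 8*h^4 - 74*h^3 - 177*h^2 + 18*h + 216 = (h + 2)*(h^5 + 6*h^4 - 4*h^3 - 66*h^2 - 45*h + 108) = (h - 1)*(h + 2)*(h^4 + 7*h^3 + 3*h^2 - 63*h - 108) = (h - 1)*(h + 2)*(h + 3)*(h^3 + 4*h^2 - 9*h - 36) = (h - 3)*(h - 1)*(h + 2)*(h + 3)*(h^2 + 7*h + 12) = (h - 3)*(h - 1)*(h + 2)*(h + 3)^2*(h + 4)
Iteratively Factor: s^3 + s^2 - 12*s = (s + 4)*(s^2 - 3*s) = (s - 3)*(s + 4)*(s)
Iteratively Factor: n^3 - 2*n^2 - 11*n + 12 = (n - 4)*(n^2 + 2*n - 3) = (n - 4)*(n - 1)*(n + 3)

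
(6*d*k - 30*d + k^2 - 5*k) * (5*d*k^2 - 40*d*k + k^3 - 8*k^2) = 30*d^2*k^3 - 390*d^2*k^2 + 1200*d^2*k + 11*d*k^4 - 143*d*k^3 + 440*d*k^2 + k^5 - 13*k^4 + 40*k^3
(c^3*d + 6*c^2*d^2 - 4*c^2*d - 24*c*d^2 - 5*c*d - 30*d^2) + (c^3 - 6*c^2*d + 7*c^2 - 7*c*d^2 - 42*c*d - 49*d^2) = c^3*d + c^3 + 6*c^2*d^2 - 10*c^2*d + 7*c^2 - 31*c*d^2 - 47*c*d - 79*d^2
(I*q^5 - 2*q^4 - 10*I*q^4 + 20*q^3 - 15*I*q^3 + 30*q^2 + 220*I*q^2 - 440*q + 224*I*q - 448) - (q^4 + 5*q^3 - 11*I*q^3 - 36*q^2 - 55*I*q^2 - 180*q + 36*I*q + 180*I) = I*q^5 - 3*q^4 - 10*I*q^4 + 15*q^3 - 4*I*q^3 + 66*q^2 + 275*I*q^2 - 260*q + 188*I*q - 448 - 180*I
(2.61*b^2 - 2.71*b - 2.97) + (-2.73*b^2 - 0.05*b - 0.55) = -0.12*b^2 - 2.76*b - 3.52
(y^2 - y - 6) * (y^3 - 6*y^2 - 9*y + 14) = y^5 - 7*y^4 - 9*y^3 + 59*y^2 + 40*y - 84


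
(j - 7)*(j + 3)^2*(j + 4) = j^4 + 3*j^3 - 37*j^2 - 195*j - 252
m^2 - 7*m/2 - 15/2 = (m - 5)*(m + 3/2)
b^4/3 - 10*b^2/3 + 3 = (b/3 + 1)*(b - 3)*(b - 1)*(b + 1)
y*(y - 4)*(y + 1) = y^3 - 3*y^2 - 4*y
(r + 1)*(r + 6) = r^2 + 7*r + 6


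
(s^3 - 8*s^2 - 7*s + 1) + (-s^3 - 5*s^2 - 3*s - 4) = -13*s^2 - 10*s - 3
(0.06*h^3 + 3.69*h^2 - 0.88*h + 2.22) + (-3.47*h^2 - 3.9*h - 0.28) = 0.06*h^3 + 0.22*h^2 - 4.78*h + 1.94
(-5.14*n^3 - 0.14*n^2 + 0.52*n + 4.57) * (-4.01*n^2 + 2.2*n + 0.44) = 20.6114*n^5 - 10.7466*n^4 - 4.6548*n^3 - 17.2433*n^2 + 10.2828*n + 2.0108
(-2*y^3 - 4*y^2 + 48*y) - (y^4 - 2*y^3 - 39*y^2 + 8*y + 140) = -y^4 + 35*y^2 + 40*y - 140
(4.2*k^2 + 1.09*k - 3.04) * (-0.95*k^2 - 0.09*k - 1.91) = -3.99*k^4 - 1.4135*k^3 - 5.2321*k^2 - 1.8083*k + 5.8064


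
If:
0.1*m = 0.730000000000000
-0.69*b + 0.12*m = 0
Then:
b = 1.27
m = 7.30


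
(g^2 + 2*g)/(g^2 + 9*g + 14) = g/(g + 7)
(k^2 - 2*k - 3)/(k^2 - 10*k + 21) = (k + 1)/(k - 7)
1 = 1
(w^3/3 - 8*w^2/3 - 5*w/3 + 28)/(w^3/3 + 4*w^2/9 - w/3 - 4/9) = 3*(w^3 - 8*w^2 - 5*w + 84)/(3*w^3 + 4*w^2 - 3*w - 4)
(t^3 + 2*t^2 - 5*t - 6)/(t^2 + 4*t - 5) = (t^3 + 2*t^2 - 5*t - 6)/(t^2 + 4*t - 5)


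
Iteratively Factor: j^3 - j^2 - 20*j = (j + 4)*(j^2 - 5*j) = j*(j + 4)*(j - 5)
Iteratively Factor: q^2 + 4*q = (q + 4)*(q)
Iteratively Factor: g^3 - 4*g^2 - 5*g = (g - 5)*(g^2 + g) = (g - 5)*(g + 1)*(g)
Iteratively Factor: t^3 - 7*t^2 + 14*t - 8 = (t - 4)*(t^2 - 3*t + 2) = (t - 4)*(t - 1)*(t - 2)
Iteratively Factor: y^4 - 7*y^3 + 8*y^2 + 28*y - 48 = (y - 2)*(y^3 - 5*y^2 - 2*y + 24) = (y - 3)*(y - 2)*(y^2 - 2*y - 8) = (y - 3)*(y - 2)*(y + 2)*(y - 4)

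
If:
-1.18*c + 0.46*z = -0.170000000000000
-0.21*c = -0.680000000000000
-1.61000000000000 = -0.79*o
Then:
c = 3.24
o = 2.04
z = 7.94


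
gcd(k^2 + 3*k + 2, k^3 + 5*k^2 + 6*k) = k + 2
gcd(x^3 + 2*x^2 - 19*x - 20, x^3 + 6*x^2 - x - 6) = x + 1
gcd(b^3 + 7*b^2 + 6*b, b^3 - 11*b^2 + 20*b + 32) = b + 1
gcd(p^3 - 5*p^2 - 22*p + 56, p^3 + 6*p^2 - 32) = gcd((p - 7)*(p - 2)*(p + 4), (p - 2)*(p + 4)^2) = p^2 + 2*p - 8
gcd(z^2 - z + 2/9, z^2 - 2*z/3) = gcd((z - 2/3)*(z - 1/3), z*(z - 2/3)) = z - 2/3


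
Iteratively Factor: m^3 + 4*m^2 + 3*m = (m + 1)*(m^2 + 3*m) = (m + 1)*(m + 3)*(m)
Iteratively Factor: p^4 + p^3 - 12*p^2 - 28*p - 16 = (p + 2)*(p^3 - p^2 - 10*p - 8) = (p + 2)^2*(p^2 - 3*p - 4) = (p - 4)*(p + 2)^2*(p + 1)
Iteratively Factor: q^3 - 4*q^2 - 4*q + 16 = (q - 2)*(q^2 - 2*q - 8) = (q - 4)*(q - 2)*(q + 2)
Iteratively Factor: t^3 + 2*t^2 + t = (t + 1)*(t^2 + t) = (t + 1)^2*(t)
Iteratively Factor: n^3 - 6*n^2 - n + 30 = (n + 2)*(n^2 - 8*n + 15) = (n - 5)*(n + 2)*(n - 3)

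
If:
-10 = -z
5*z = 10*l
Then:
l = 5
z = 10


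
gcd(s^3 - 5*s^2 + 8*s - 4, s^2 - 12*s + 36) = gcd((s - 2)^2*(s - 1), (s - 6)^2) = 1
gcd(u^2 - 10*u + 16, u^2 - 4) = u - 2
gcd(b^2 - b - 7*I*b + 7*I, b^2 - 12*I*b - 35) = b - 7*I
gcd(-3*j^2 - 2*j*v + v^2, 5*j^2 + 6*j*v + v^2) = j + v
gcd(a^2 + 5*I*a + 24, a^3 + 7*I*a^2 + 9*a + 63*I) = a - 3*I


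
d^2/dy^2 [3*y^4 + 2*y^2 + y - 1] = 36*y^2 + 4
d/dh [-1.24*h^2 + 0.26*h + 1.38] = 0.26 - 2.48*h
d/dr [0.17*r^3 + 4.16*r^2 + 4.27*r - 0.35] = 0.51*r^2 + 8.32*r + 4.27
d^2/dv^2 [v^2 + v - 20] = 2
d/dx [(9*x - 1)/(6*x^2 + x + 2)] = (54*x^2 + 9*x - (9*x - 1)*(12*x + 1) + 18)/(6*x^2 + x + 2)^2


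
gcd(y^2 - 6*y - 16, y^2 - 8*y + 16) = 1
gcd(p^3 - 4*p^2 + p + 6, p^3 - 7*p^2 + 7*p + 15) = p^2 - 2*p - 3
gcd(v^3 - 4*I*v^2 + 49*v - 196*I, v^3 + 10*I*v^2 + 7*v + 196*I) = v^2 + 3*I*v + 28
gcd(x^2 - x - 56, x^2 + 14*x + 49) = x + 7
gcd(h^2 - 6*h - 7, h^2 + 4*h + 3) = h + 1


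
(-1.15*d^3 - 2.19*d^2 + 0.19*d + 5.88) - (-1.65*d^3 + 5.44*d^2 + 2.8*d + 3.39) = 0.5*d^3 - 7.63*d^2 - 2.61*d + 2.49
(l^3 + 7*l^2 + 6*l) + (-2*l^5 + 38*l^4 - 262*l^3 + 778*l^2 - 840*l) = -2*l^5 + 38*l^4 - 261*l^3 + 785*l^2 - 834*l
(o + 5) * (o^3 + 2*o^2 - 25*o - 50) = o^4 + 7*o^3 - 15*o^2 - 175*o - 250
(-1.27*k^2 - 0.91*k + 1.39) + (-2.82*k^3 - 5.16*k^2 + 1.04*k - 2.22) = -2.82*k^3 - 6.43*k^2 + 0.13*k - 0.83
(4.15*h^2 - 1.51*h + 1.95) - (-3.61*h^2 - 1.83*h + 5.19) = 7.76*h^2 + 0.32*h - 3.24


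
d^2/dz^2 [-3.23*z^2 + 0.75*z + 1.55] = -6.46000000000000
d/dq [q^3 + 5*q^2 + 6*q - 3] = 3*q^2 + 10*q + 6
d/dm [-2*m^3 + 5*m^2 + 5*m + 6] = -6*m^2 + 10*m + 5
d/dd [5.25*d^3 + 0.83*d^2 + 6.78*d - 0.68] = 15.75*d^2 + 1.66*d + 6.78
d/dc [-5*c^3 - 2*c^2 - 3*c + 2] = -15*c^2 - 4*c - 3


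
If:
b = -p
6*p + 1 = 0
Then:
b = 1/6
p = -1/6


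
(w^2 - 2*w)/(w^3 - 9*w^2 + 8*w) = (w - 2)/(w^2 - 9*w + 8)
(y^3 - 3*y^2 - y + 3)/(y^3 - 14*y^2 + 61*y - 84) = (y^2 - 1)/(y^2 - 11*y + 28)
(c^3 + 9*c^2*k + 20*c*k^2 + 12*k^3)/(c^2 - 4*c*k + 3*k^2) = (c^3 + 9*c^2*k + 20*c*k^2 + 12*k^3)/(c^2 - 4*c*k + 3*k^2)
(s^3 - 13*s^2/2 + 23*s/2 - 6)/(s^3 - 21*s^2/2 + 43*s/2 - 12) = (s - 4)/(s - 8)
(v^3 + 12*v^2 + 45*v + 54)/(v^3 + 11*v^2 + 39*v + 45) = (v + 6)/(v + 5)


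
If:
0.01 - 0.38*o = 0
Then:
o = 0.03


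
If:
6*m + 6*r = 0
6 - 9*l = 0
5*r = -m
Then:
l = 2/3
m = 0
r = 0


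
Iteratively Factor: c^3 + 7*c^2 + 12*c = (c + 3)*(c^2 + 4*c) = c*(c + 3)*(c + 4)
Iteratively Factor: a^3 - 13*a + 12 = (a - 1)*(a^2 + a - 12) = (a - 1)*(a + 4)*(a - 3)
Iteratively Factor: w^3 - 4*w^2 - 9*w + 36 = (w - 4)*(w^2 - 9) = (w - 4)*(w + 3)*(w - 3)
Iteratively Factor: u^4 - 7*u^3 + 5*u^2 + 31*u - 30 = (u - 1)*(u^3 - 6*u^2 - u + 30) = (u - 1)*(u + 2)*(u^2 - 8*u + 15) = (u - 5)*(u - 1)*(u + 2)*(u - 3)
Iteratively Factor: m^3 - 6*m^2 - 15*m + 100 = (m - 5)*(m^2 - m - 20) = (m - 5)*(m + 4)*(m - 5)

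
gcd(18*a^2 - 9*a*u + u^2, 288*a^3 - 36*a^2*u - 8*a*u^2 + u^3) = -6*a + u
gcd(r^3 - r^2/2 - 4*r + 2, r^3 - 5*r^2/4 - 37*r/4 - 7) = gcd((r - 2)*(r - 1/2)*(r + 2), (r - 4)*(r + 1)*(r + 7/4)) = 1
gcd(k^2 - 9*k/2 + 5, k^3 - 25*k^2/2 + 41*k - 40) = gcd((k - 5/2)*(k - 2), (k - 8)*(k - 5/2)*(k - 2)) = k^2 - 9*k/2 + 5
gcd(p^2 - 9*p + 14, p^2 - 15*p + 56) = p - 7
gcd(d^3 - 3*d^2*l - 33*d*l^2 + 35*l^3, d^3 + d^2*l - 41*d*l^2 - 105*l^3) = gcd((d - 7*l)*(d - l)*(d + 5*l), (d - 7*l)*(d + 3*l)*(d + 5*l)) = d^2 - 2*d*l - 35*l^2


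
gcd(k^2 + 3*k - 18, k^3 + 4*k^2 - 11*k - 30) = k - 3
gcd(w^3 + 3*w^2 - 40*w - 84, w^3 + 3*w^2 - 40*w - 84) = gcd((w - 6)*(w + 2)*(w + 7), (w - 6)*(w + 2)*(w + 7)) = w^3 + 3*w^2 - 40*w - 84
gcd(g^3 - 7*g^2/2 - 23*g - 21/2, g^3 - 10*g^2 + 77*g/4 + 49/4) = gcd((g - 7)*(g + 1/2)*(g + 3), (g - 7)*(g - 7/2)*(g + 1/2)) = g^2 - 13*g/2 - 7/2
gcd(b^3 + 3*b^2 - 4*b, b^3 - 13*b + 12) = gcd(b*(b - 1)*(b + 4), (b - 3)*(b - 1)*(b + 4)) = b^2 + 3*b - 4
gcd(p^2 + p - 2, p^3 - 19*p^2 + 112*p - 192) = 1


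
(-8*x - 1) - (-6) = 5 - 8*x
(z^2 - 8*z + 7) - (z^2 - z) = 7 - 7*z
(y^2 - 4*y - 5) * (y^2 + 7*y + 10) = y^4 + 3*y^3 - 23*y^2 - 75*y - 50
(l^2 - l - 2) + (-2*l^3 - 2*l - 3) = -2*l^3 + l^2 - 3*l - 5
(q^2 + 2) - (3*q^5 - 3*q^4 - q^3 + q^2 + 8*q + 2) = -3*q^5 + 3*q^4 + q^3 - 8*q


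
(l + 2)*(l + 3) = l^2 + 5*l + 6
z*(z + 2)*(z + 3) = z^3 + 5*z^2 + 6*z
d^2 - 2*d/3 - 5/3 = (d - 5/3)*(d + 1)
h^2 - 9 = (h - 3)*(h + 3)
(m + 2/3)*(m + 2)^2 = m^3 + 14*m^2/3 + 20*m/3 + 8/3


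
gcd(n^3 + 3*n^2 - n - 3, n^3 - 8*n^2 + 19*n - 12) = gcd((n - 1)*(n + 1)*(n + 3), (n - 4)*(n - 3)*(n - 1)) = n - 1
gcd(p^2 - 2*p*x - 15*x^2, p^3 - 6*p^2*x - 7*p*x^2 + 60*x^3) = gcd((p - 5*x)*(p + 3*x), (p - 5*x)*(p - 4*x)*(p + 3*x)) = -p^2 + 2*p*x + 15*x^2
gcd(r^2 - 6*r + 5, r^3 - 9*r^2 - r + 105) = r - 5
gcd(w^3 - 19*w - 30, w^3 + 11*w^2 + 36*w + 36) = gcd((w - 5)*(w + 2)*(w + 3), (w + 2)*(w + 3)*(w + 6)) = w^2 + 5*w + 6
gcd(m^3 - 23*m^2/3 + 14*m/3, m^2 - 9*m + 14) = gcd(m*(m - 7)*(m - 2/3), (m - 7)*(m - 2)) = m - 7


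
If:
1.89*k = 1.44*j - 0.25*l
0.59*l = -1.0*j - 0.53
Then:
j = -0.59*l - 0.53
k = -0.581798941798942*l - 0.403809523809524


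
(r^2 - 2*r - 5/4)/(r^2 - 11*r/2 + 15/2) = (r + 1/2)/(r - 3)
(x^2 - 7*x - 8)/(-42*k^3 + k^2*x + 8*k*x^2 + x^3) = (x^2 - 7*x - 8)/(-42*k^3 + k^2*x + 8*k*x^2 + x^3)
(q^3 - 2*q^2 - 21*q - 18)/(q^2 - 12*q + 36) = (q^2 + 4*q + 3)/(q - 6)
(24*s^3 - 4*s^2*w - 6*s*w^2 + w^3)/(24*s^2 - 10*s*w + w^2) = (4*s^2 - w^2)/(4*s - w)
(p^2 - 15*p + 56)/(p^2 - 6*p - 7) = (p - 8)/(p + 1)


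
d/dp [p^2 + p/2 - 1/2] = 2*p + 1/2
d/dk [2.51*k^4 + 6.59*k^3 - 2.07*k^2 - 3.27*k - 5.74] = 10.04*k^3 + 19.77*k^2 - 4.14*k - 3.27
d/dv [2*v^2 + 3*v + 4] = 4*v + 3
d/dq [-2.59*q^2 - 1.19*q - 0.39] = -5.18*q - 1.19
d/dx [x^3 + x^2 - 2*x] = 3*x^2 + 2*x - 2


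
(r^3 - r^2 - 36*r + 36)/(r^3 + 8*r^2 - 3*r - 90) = (r^2 - 7*r + 6)/(r^2 + 2*r - 15)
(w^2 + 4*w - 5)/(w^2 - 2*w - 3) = (-w^2 - 4*w + 5)/(-w^2 + 2*w + 3)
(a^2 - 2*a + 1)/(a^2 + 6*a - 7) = (a - 1)/(a + 7)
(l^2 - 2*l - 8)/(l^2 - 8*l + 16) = (l + 2)/(l - 4)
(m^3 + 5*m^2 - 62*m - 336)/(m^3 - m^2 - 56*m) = (m + 6)/m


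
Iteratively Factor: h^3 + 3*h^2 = (h + 3)*(h^2) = h*(h + 3)*(h)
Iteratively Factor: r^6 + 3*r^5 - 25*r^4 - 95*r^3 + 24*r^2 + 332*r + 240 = (r + 4)*(r^5 - r^4 - 21*r^3 - 11*r^2 + 68*r + 60) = (r + 1)*(r + 4)*(r^4 - 2*r^3 - 19*r^2 + 8*r + 60) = (r - 2)*(r + 1)*(r + 4)*(r^3 - 19*r - 30) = (r - 5)*(r - 2)*(r + 1)*(r + 4)*(r^2 + 5*r + 6) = (r - 5)*(r - 2)*(r + 1)*(r + 2)*(r + 4)*(r + 3)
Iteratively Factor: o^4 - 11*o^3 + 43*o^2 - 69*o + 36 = (o - 3)*(o^3 - 8*o^2 + 19*o - 12) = (o - 4)*(o - 3)*(o^2 - 4*o + 3) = (o - 4)*(o - 3)^2*(o - 1)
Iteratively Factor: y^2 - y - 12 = (y + 3)*(y - 4)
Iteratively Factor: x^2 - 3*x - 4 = (x + 1)*(x - 4)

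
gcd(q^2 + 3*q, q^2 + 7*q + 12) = q + 3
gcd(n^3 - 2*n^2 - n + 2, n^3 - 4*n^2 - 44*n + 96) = n - 2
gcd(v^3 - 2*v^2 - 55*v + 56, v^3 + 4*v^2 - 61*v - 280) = v^2 - v - 56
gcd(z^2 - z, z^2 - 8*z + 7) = z - 1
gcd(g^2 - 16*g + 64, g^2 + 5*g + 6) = 1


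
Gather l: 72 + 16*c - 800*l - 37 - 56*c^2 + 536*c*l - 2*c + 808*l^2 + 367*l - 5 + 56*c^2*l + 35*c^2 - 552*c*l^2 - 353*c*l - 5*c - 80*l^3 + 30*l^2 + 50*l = -21*c^2 + 9*c - 80*l^3 + l^2*(838 - 552*c) + l*(56*c^2 + 183*c - 383) + 30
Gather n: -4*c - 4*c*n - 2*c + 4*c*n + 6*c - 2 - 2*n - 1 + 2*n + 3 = 0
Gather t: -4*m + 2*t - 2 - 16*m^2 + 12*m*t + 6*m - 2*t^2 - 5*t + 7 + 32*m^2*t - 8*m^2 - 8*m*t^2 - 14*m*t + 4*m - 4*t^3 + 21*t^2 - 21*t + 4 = -24*m^2 + 6*m - 4*t^3 + t^2*(19 - 8*m) + t*(32*m^2 - 2*m - 24) + 9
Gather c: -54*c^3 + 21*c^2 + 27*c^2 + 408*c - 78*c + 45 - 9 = -54*c^3 + 48*c^2 + 330*c + 36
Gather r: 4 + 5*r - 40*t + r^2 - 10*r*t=r^2 + r*(5 - 10*t) - 40*t + 4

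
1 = 1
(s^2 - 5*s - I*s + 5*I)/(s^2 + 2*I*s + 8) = (s^2 - 5*s - I*s + 5*I)/(s^2 + 2*I*s + 8)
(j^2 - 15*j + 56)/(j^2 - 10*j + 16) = (j - 7)/(j - 2)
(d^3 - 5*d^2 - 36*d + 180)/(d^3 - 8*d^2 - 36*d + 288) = (d - 5)/(d - 8)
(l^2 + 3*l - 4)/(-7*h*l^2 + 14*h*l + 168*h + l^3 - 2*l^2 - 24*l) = (1 - l)/(7*h*l - 42*h - l^2 + 6*l)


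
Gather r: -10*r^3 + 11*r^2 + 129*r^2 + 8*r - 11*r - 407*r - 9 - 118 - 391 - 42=-10*r^3 + 140*r^2 - 410*r - 560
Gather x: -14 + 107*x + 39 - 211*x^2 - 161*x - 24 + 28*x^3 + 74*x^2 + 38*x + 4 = 28*x^3 - 137*x^2 - 16*x + 5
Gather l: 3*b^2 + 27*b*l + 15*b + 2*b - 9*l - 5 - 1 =3*b^2 + 17*b + l*(27*b - 9) - 6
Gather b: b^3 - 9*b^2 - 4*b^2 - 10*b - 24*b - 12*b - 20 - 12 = b^3 - 13*b^2 - 46*b - 32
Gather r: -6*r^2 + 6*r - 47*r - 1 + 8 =-6*r^2 - 41*r + 7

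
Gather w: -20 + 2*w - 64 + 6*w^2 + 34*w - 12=6*w^2 + 36*w - 96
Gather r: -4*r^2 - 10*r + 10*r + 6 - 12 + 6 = -4*r^2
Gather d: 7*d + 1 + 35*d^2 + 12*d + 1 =35*d^2 + 19*d + 2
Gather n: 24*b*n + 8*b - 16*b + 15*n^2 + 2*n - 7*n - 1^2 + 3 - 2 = -8*b + 15*n^2 + n*(24*b - 5)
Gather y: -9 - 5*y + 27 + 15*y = 10*y + 18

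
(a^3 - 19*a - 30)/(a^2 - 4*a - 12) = (a^2 - 2*a - 15)/(a - 6)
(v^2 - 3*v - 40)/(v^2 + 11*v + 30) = (v - 8)/(v + 6)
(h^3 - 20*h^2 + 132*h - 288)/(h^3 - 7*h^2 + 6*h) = (h^2 - 14*h + 48)/(h*(h - 1))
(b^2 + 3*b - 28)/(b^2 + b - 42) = (b - 4)/(b - 6)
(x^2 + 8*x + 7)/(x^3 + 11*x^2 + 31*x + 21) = 1/(x + 3)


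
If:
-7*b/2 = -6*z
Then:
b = 12*z/7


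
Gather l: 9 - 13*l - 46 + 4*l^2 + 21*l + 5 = 4*l^2 + 8*l - 32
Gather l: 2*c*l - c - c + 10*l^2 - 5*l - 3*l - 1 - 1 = -2*c + 10*l^2 + l*(2*c - 8) - 2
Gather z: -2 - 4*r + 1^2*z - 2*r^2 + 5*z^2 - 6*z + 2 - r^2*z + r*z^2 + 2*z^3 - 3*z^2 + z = -2*r^2 - 4*r + 2*z^3 + z^2*(r + 2) + z*(-r^2 - 4)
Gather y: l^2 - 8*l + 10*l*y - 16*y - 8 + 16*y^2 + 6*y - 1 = l^2 - 8*l + 16*y^2 + y*(10*l - 10) - 9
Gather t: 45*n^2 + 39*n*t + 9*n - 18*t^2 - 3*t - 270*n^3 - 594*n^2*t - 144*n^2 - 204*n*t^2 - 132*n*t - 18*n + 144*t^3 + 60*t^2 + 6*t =-270*n^3 - 99*n^2 - 9*n + 144*t^3 + t^2*(42 - 204*n) + t*(-594*n^2 - 93*n + 3)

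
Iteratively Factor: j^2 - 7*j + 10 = (j - 5)*(j - 2)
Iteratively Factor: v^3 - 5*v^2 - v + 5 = (v - 5)*(v^2 - 1) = (v - 5)*(v - 1)*(v + 1)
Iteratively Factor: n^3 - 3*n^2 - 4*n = (n)*(n^2 - 3*n - 4) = n*(n - 4)*(n + 1)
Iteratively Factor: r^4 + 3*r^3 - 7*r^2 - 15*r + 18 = (r + 3)*(r^3 - 7*r + 6) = (r - 2)*(r + 3)*(r^2 + 2*r - 3) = (r - 2)*(r + 3)^2*(r - 1)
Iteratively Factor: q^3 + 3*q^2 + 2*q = (q + 1)*(q^2 + 2*q) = q*(q + 1)*(q + 2)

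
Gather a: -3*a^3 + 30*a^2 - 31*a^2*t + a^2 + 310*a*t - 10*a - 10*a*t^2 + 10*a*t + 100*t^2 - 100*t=-3*a^3 + a^2*(31 - 31*t) + a*(-10*t^2 + 320*t - 10) + 100*t^2 - 100*t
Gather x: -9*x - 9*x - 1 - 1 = -18*x - 2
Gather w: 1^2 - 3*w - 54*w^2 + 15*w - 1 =-54*w^2 + 12*w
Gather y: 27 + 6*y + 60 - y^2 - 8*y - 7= -y^2 - 2*y + 80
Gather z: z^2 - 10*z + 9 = z^2 - 10*z + 9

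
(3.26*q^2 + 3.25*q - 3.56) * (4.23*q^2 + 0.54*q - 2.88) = 13.7898*q^4 + 15.5079*q^3 - 22.6926*q^2 - 11.2824*q + 10.2528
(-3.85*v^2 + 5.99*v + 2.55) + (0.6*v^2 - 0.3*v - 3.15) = -3.25*v^2 + 5.69*v - 0.6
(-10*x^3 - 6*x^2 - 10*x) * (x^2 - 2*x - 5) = -10*x^5 + 14*x^4 + 52*x^3 + 50*x^2 + 50*x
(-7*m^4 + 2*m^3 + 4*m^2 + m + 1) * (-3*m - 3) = 21*m^5 + 15*m^4 - 18*m^3 - 15*m^2 - 6*m - 3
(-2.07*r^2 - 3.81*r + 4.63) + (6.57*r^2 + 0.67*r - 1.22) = 4.5*r^2 - 3.14*r + 3.41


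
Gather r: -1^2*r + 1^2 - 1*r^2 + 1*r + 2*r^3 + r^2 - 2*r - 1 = 2*r^3 - 2*r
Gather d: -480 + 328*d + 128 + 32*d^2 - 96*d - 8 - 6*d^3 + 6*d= -6*d^3 + 32*d^2 + 238*d - 360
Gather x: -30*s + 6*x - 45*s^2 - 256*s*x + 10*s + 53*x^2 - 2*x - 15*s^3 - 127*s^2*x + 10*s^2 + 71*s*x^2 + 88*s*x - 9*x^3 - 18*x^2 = -15*s^3 - 35*s^2 - 20*s - 9*x^3 + x^2*(71*s + 35) + x*(-127*s^2 - 168*s + 4)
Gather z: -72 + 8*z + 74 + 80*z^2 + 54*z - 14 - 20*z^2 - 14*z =60*z^2 + 48*z - 12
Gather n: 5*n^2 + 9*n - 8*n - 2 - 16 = 5*n^2 + n - 18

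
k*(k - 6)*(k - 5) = k^3 - 11*k^2 + 30*k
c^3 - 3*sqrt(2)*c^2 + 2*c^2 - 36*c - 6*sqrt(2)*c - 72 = (c + 2)*(c - 6*sqrt(2))*(c + 3*sqrt(2))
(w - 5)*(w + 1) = w^2 - 4*w - 5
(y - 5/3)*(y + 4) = y^2 + 7*y/3 - 20/3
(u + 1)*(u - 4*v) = u^2 - 4*u*v + u - 4*v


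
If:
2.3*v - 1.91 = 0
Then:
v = 0.83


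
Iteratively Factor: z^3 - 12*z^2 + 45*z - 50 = (z - 5)*(z^2 - 7*z + 10) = (z - 5)^2*(z - 2)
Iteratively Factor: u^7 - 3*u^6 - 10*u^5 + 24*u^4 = (u)*(u^6 - 3*u^5 - 10*u^4 + 24*u^3) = u*(u + 3)*(u^5 - 6*u^4 + 8*u^3) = u^2*(u + 3)*(u^4 - 6*u^3 + 8*u^2) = u^3*(u + 3)*(u^3 - 6*u^2 + 8*u) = u^3*(u - 2)*(u + 3)*(u^2 - 4*u) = u^3*(u - 4)*(u - 2)*(u + 3)*(u)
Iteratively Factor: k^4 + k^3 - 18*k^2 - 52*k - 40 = (k + 2)*(k^3 - k^2 - 16*k - 20) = (k + 2)^2*(k^2 - 3*k - 10) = (k + 2)^3*(k - 5)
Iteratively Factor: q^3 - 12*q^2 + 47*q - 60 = (q - 5)*(q^2 - 7*q + 12) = (q - 5)*(q - 4)*(q - 3)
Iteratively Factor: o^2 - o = (o)*(o - 1)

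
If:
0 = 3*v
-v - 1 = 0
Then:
No Solution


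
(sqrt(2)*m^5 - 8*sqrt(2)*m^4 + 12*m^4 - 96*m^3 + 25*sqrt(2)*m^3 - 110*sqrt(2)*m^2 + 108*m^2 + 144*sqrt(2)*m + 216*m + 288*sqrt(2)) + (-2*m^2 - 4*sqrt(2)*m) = sqrt(2)*m^5 - 8*sqrt(2)*m^4 + 12*m^4 - 96*m^3 + 25*sqrt(2)*m^3 - 110*sqrt(2)*m^2 + 106*m^2 + 140*sqrt(2)*m + 216*m + 288*sqrt(2)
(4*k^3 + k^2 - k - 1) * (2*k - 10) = 8*k^4 - 38*k^3 - 12*k^2 + 8*k + 10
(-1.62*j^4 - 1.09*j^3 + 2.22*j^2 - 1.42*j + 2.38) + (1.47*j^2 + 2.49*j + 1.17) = -1.62*j^4 - 1.09*j^3 + 3.69*j^2 + 1.07*j + 3.55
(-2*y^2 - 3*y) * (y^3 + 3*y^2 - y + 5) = -2*y^5 - 9*y^4 - 7*y^3 - 7*y^2 - 15*y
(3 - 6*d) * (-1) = 6*d - 3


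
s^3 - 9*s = s*(s - 3)*(s + 3)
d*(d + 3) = d^2 + 3*d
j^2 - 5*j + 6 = (j - 3)*(j - 2)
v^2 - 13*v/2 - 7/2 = (v - 7)*(v + 1/2)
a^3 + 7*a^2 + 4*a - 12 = (a - 1)*(a + 2)*(a + 6)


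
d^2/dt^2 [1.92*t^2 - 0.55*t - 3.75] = 3.84000000000000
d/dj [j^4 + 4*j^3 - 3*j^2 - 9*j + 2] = 4*j^3 + 12*j^2 - 6*j - 9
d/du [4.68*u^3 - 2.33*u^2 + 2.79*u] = 14.04*u^2 - 4.66*u + 2.79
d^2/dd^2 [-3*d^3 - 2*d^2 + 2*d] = -18*d - 4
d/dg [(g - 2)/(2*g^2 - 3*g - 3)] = (2*g^2 - 3*g - (g - 2)*(4*g - 3) - 3)/(-2*g^2 + 3*g + 3)^2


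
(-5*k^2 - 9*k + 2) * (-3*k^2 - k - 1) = 15*k^4 + 32*k^3 + 8*k^2 + 7*k - 2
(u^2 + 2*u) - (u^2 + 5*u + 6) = -3*u - 6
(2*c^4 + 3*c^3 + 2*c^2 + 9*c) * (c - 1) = 2*c^5 + c^4 - c^3 + 7*c^2 - 9*c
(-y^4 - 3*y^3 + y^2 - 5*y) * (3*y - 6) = -3*y^5 - 3*y^4 + 21*y^3 - 21*y^2 + 30*y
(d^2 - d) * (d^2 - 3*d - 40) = d^4 - 4*d^3 - 37*d^2 + 40*d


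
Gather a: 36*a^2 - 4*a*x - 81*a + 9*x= 36*a^2 + a*(-4*x - 81) + 9*x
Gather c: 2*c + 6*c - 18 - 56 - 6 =8*c - 80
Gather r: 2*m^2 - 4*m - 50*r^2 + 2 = 2*m^2 - 4*m - 50*r^2 + 2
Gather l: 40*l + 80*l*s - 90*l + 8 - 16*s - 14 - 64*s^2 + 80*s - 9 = l*(80*s - 50) - 64*s^2 + 64*s - 15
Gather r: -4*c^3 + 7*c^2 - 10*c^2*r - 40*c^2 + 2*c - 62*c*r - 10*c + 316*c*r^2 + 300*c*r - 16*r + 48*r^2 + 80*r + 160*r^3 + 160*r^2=-4*c^3 - 33*c^2 - 8*c + 160*r^3 + r^2*(316*c + 208) + r*(-10*c^2 + 238*c + 64)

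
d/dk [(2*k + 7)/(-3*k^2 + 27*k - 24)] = (2*k^2 + 14*k - 79)/(3*(k^4 - 18*k^3 + 97*k^2 - 144*k + 64))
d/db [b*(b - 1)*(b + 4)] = 3*b^2 + 6*b - 4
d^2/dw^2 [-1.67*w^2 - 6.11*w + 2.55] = -3.34000000000000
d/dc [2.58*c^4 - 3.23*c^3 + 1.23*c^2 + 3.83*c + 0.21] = 10.32*c^3 - 9.69*c^2 + 2.46*c + 3.83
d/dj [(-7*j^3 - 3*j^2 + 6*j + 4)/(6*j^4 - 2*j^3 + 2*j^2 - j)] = (42*j^6 + 36*j^5 - 128*j^4 - 58*j^3 + 15*j^2 - 16*j + 4)/(j^2*(36*j^6 - 24*j^5 + 28*j^4 - 20*j^3 + 8*j^2 - 4*j + 1))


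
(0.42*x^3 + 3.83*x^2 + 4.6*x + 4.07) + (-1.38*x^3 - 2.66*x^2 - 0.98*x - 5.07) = -0.96*x^3 + 1.17*x^2 + 3.62*x - 1.0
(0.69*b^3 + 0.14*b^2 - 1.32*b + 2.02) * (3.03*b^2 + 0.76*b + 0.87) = 2.0907*b^5 + 0.9486*b^4 - 3.2929*b^3 + 5.2392*b^2 + 0.3868*b + 1.7574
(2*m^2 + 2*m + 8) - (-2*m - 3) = 2*m^2 + 4*m + 11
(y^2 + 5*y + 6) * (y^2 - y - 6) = y^4 + 4*y^3 - 5*y^2 - 36*y - 36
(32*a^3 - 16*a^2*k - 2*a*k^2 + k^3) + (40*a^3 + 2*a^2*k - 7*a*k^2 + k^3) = 72*a^3 - 14*a^2*k - 9*a*k^2 + 2*k^3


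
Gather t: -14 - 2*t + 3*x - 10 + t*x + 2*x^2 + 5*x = t*(x - 2) + 2*x^2 + 8*x - 24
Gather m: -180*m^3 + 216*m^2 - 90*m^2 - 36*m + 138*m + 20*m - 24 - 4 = -180*m^3 + 126*m^2 + 122*m - 28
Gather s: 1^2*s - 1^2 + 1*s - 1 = 2*s - 2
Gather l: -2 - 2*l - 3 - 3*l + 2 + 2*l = -3*l - 3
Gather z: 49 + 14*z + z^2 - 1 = z^2 + 14*z + 48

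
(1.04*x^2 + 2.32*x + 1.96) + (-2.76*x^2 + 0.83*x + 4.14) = -1.72*x^2 + 3.15*x + 6.1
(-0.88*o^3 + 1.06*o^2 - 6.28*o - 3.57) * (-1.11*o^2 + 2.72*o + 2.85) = 0.9768*o^5 - 3.5702*o^4 + 7.346*o^3 - 10.0979*o^2 - 27.6084*o - 10.1745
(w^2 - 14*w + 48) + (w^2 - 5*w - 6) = 2*w^2 - 19*w + 42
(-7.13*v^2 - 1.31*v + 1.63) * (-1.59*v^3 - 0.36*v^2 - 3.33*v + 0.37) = 11.3367*v^5 + 4.6497*v^4 + 21.6228*v^3 + 1.1374*v^2 - 5.9126*v + 0.6031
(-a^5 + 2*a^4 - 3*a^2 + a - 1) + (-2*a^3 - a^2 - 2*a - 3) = -a^5 + 2*a^4 - 2*a^3 - 4*a^2 - a - 4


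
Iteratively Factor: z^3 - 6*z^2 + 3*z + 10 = (z + 1)*(z^2 - 7*z + 10) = (z - 5)*(z + 1)*(z - 2)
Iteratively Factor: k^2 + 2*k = (k + 2)*(k)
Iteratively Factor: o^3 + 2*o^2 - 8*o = (o)*(o^2 + 2*o - 8) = o*(o - 2)*(o + 4)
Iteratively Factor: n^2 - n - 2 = (n + 1)*(n - 2)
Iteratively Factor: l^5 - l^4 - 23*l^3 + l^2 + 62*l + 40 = (l - 5)*(l^4 + 4*l^3 - 3*l^2 - 14*l - 8) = (l - 5)*(l + 4)*(l^3 - 3*l - 2) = (l - 5)*(l + 1)*(l + 4)*(l^2 - l - 2) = (l - 5)*(l - 2)*(l + 1)*(l + 4)*(l + 1)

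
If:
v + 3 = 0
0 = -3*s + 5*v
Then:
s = -5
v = -3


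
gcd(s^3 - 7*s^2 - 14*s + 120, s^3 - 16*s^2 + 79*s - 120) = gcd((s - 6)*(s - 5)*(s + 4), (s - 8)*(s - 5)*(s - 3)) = s - 5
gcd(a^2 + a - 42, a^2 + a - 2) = 1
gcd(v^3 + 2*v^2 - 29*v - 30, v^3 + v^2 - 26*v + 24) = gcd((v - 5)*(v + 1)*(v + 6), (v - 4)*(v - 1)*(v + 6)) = v + 6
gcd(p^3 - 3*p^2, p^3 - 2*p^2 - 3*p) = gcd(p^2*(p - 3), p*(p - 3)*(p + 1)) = p^2 - 3*p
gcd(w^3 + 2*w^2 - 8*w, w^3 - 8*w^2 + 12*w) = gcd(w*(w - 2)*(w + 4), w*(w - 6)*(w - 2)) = w^2 - 2*w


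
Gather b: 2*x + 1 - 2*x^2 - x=-2*x^2 + x + 1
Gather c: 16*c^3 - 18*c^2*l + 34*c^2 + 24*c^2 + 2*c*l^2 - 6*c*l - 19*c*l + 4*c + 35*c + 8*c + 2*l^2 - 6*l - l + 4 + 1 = 16*c^3 + c^2*(58 - 18*l) + c*(2*l^2 - 25*l + 47) + 2*l^2 - 7*l + 5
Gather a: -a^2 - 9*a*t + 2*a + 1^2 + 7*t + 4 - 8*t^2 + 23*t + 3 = -a^2 + a*(2 - 9*t) - 8*t^2 + 30*t + 8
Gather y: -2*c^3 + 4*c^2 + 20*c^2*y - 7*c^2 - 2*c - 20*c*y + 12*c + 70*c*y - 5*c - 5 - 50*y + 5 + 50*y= -2*c^3 - 3*c^2 + 5*c + y*(20*c^2 + 50*c)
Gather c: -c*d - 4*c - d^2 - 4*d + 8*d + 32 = c*(-d - 4) - d^2 + 4*d + 32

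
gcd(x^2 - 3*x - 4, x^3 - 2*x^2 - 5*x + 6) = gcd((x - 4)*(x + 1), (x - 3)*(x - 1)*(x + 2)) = 1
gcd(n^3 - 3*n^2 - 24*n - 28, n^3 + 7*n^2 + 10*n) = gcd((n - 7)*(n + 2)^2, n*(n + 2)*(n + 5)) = n + 2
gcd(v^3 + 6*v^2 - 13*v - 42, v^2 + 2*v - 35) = v + 7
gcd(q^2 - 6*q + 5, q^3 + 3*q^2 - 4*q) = q - 1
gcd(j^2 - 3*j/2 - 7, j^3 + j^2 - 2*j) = j + 2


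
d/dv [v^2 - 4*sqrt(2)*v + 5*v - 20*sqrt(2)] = 2*v - 4*sqrt(2) + 5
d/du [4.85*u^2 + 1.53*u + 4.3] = 9.7*u + 1.53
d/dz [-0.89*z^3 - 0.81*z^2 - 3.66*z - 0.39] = -2.67*z^2 - 1.62*z - 3.66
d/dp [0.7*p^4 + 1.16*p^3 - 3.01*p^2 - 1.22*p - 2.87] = 2.8*p^3 + 3.48*p^2 - 6.02*p - 1.22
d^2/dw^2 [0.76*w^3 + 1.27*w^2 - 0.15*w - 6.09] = 4.56*w + 2.54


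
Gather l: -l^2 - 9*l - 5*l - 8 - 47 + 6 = -l^2 - 14*l - 49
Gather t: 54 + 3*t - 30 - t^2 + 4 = -t^2 + 3*t + 28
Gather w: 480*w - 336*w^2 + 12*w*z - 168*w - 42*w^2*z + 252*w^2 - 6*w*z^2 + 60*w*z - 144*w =w^2*(-42*z - 84) + w*(-6*z^2 + 72*z + 168)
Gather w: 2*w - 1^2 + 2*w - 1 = 4*w - 2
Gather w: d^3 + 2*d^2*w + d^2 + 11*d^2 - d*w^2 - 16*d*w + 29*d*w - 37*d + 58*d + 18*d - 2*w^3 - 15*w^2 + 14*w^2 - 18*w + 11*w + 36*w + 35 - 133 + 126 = d^3 + 12*d^2 + 39*d - 2*w^3 + w^2*(-d - 1) + w*(2*d^2 + 13*d + 29) + 28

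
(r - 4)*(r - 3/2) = r^2 - 11*r/2 + 6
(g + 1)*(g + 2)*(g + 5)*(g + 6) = g^4 + 14*g^3 + 65*g^2 + 112*g + 60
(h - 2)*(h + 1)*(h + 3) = h^3 + 2*h^2 - 5*h - 6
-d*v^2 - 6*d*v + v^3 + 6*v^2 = v*(-d + v)*(v + 6)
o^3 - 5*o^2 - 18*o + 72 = (o - 6)*(o - 3)*(o + 4)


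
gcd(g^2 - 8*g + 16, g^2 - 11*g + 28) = g - 4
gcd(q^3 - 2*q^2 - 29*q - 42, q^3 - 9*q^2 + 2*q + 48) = q + 2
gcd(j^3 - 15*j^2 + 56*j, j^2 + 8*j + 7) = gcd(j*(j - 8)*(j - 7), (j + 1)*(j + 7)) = 1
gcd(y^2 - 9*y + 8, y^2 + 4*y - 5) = y - 1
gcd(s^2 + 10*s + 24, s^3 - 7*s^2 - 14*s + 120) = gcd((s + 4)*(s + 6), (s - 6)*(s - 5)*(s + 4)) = s + 4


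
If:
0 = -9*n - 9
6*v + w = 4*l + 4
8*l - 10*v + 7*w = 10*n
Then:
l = -13*w/2 - 5/2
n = -1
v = -9*w/2 - 1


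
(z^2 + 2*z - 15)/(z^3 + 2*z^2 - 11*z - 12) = (z + 5)/(z^2 + 5*z + 4)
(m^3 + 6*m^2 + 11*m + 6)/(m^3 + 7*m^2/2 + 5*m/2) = 2*(m^2 + 5*m + 6)/(m*(2*m + 5))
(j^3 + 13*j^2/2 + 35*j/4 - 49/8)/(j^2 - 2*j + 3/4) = (4*j^2 + 28*j + 49)/(2*(2*j - 3))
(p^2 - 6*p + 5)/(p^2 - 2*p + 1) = (p - 5)/(p - 1)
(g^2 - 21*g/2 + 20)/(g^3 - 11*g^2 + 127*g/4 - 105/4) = 2*(g - 8)/(2*g^2 - 17*g + 21)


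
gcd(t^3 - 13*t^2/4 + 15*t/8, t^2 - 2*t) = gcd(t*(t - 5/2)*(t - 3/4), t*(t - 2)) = t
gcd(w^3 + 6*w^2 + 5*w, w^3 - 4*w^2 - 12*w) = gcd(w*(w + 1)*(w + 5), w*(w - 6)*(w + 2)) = w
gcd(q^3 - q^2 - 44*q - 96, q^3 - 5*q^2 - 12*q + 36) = q + 3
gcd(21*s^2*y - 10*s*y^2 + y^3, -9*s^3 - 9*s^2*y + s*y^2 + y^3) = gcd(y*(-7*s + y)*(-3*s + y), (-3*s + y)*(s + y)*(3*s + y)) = -3*s + y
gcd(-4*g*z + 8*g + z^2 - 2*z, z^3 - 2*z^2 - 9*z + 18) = z - 2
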